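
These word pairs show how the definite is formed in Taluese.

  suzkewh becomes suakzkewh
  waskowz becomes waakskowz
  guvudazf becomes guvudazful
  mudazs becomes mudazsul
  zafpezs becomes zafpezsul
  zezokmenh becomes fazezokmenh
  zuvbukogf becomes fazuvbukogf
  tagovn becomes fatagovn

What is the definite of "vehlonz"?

favehlonz

suzkewh and zezokmenh both end in -h yet inflect differently (suakzkewh, fazezokmenh), so the final letter is not what conditions the rule; the second-to-last letter is.
"vehlonz" has second-to-last letter 'n'. The one such stem in the data (zezokmenh → fazezokmenh) adds the prefix fa-, so the same rule applies.
So vehlonz → favehlonz.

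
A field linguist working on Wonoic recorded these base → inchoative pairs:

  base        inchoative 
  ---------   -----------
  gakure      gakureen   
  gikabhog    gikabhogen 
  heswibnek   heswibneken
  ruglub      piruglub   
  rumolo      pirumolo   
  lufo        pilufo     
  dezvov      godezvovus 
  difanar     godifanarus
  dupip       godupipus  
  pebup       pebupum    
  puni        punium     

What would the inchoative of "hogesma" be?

hogesmaen

"hogesma" begins with h-. The one such stem in the data (heswibnek → heswibneken) adds -en, so the same rule applies.
So hogesma → hogesmaen.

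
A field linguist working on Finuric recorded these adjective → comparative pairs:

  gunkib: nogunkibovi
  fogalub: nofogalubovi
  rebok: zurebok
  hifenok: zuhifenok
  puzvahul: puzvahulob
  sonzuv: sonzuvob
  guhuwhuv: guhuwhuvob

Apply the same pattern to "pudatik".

fogalub and puzvahul both have last vowel 'u' yet inflect differently (nofogalubovi, puzvahulob), so the last vowel is not what conditions the rule; the final letter is.
"pudatik" ends in -k. The stems ending in -k (rebok → zurebok, hifenok → zuhifenok) add the prefix zu-.
So pudatik → zupudatik.

zupudatik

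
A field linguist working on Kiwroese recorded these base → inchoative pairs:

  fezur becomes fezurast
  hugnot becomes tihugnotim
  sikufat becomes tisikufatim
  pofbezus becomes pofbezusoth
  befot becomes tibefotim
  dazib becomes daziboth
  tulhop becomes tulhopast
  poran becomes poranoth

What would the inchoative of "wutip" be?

tulhop and befot both have last vowel 'o' yet inflect differently (tulhopast, tibefotim), so the last vowel is not what conditions the rule; the final letter is.
"wutip" ends in -p. The one such stem in the data (tulhop → tulhopast) adds -ast, so the same rule applies.
The other patterns: stems ending in -t add ti- … -im around the stem; stems ending in -b, -n or -s add -oth.
So wutip → wutipast.

wutipast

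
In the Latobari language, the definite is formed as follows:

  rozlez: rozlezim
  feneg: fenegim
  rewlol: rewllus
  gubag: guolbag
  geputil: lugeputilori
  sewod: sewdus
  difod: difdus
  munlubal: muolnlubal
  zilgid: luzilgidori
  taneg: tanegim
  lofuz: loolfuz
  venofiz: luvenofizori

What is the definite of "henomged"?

rozlez and lofuz both end in -z yet inflect differently (rozlezim, loolfuz), so the final letter is not what conditions the rule; the last vowel is.
"henomged" has last vowel 'e'. The stems whose last vowel is 'e' (taneg → tanegim, rozlez → rozlezim, feneg → fenegim) add -im.
The other patterns: stems whose last vowel is 'o' delete the last vowel and add -us; stems whose last vowel is 'a' or 'u' insert -ol- after the first vowel; stems whose last vowel is 'i' add lu- … -ori around the stem.
So henomged → henomgedim.

henomgedim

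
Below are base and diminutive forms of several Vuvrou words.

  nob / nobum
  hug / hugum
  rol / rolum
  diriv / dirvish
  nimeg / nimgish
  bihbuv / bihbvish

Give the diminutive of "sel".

"sel" has 1 vowel. The stems with 1 vowel (nob → nobum, hug → hugum, rol → rolum) add -um.
The other pattern: stems with 2 vowels delete the last vowel and add -ish.
So sel → selum.

selum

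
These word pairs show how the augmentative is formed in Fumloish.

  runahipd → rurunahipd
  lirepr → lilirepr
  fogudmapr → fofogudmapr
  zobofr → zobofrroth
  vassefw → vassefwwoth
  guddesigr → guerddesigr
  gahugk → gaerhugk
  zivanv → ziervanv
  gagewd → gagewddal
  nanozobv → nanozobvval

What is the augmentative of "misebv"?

"misebv" has second-to-last letter 'b'. The one such stem in the data (nanozobv → nanozobvval) doubles the final consonant and adds -al (as does gagewd), so the same rule applies.
So misebv → misebvval.

misebvval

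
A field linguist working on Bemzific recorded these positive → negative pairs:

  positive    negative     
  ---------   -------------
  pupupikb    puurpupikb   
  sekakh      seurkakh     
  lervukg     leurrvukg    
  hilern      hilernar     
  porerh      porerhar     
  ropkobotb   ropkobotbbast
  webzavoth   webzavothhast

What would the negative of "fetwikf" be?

sekakh and porerh both end in -h yet inflect differently (seurkakh, porerhar), so the final letter is not what conditions the rule; the second-to-last letter is.
"fetwikf" has second-to-last letter 'k'. The stems whose second-to-last letter is 'k' (pupupikb → puurpupikb, sekakh → seurkakh, lervukg → leurrvukg) insert -ur- after the first vowel.
The other patterns: stems whose second-to-last letter is 'r' add -ar; stems whose second-to-last letter is 't' double the final consonant and add -ast.
So fetwikf → feurtwikf.

feurtwikf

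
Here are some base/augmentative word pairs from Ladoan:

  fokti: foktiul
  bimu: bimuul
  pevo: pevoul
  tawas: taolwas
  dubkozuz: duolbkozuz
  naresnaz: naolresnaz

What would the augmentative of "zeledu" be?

"zeledu" ends in a vowel. The stems ending in a vowel (fokti → foktiul, bimu → bimuul, pevo → pevoul) add -ul.
The other pattern: stems ending in a consonant insert -ol- after the first vowel.
So zeledu → zeleduul.

zeleduul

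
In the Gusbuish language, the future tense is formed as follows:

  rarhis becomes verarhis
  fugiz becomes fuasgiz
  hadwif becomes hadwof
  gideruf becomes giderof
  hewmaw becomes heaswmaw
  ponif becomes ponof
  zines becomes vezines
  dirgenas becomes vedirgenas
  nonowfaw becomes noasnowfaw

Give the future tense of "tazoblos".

ponif and rarhis both have last vowel 'i' yet inflect differently (ponof, verarhis), so the last vowel is not what conditions the rule; the final letter is.
"tazoblos" ends in -s. The stems ending in -s (rarhis → verarhis, dirgenas → vedirgenas, zines → vezines) add the prefix ve-.
The other patterns: stems ending in -f change the last vowel to 'o'; stems ending in -w or -z insert -as- after the first vowel.
So tazoblos → vetazoblos.

vetazoblos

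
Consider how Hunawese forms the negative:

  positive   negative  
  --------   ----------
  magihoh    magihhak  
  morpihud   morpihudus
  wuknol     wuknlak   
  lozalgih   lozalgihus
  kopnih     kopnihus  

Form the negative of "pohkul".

pohkulus

magihoh and lozalgih both end in -h yet inflect differently (magihhak, lozalgihus), so the final letter is not what conditions the rule; the last vowel is.
"pohkul" has last vowel 'u'. The one such stem in the data (morpihud → morpihudus) adds -us, so the same rule applies.
The other pattern: stems whose last vowel is 'o' delete the last vowel and add -ak.
So pohkul → pohkulus.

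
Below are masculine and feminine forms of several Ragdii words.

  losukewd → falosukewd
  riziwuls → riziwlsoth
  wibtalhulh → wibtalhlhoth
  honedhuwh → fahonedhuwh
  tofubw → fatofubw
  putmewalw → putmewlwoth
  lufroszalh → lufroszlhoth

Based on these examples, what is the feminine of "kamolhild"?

lufroszalh and honedhuwh both end in -h yet inflect differently (lufroszlhoth, fahonedhuwh), so the final letter is not what conditions the rule; the second-to-last letter is.
"kamolhild" has second-to-last letter 'l'. The stems whose second-to-last letter is 'l' (lufroszalh → lufroszlhoth, riziwuls → riziwlsoth, wibtalhulh → wibtalhlhoth) delete the last vowel and add -oth.
So kamolhild → kamolhldoth.

kamolhldoth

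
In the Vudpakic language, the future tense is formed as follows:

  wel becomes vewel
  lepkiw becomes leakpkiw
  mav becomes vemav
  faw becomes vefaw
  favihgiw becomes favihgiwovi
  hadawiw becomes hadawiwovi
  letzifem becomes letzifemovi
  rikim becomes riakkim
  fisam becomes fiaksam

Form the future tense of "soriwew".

soriwewovi

"soriwew" has 3 vowels. The stems with 3 vowels (favihgiw → favihgiwovi, letzifem → letzifemovi, hadawiw → hadawiwovi) add -ovi.
The other patterns: stems with 1 vowel add the prefix ve-; stems with 2 vowels insert -ak- after the first vowel.
So soriwew → soriwewovi.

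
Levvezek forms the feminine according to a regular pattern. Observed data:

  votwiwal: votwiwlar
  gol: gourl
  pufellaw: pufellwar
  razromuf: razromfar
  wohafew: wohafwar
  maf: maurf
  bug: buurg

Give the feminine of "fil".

fiurl

"fil" has 1 vowel. The stems with 1 vowel (bug → buurg, maf → maurf, gol → gourl) insert -ur- after the first vowel.
So fil → fiurl.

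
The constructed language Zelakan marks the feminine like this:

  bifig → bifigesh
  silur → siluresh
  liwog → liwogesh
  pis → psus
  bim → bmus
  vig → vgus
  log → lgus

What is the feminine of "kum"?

bifig and vig both end in -g yet inflect differently (bifigesh, vgus), so the final letter is not what conditions the rule; the number of vowels is.
"kum" has 1 vowel. The stems with 1 vowel (pis → psus, bim → bmus, vig → vgus) delete the last vowel and add -us.
The other pattern: stems with 2 vowels add -esh.
So kum → kmus.

kmus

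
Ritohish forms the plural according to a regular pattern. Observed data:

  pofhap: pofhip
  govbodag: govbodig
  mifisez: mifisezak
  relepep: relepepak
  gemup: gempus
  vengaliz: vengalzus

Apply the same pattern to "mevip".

mevpus

pofhap and relepep both end in -p yet inflect differently (pofhip, relepepak), so the final letter is not what conditions the rule; the last vowel is.
"mevip" has last vowel 'i'. The one such stem in the data (vengaliz → vengalzus) deletes the last vowel and adds -us (as does gemup), so the same rule applies.
So mevip → mevpus.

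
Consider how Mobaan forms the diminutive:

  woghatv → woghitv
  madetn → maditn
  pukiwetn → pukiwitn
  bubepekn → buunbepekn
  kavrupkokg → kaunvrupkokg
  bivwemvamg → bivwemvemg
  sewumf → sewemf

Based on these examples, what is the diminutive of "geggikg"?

"geggikg" has second-to-last letter 'k'. The stems whose second-to-last letter is 'k' (bubepekn → buunbepekn, kavrupkokg → kaunvrupkokg) insert -un- after the first vowel.
So geggikg → geunggikg.

geunggikg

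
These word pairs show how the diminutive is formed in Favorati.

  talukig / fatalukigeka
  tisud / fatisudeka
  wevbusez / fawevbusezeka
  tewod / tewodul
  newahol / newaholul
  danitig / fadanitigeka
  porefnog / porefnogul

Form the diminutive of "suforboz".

tewod and tisud both end in -d yet inflect differently (tewodul, fatisudeka), so the final letter is not what conditions the rule; the last vowel is.
"suforboz" has last vowel 'o'. The stems whose last vowel is 'o' (porefnog → porefnogul, newahol → newaholul, tewod → tewodul) add -ul.
The other pattern: stems whose last vowel is 'e', 'i' or 'u' add fa- … -eka around the stem.
So suforboz → suforbozul.

suforbozul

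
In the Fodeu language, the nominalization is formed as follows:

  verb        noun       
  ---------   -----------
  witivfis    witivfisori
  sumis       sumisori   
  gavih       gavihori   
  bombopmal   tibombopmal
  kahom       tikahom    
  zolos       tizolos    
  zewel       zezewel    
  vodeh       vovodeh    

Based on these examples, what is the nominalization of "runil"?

runilori

witivfis and zolos both end in -s yet inflect differently (witivfisori, tizolos), so the final letter is not what conditions the rule; the last vowel is.
"runil" has last vowel 'i'. The stems whose last vowel is 'i' (witivfis → witivfisori, sumis → sumisori, gavih → gavihori) add -ori.
The other patterns: stems whose last vowel is 'a' or 'o' add the prefix ti-; stems whose last vowel is 'e' repeat the first consonant+vowel as a prefix.
So runil → runilori.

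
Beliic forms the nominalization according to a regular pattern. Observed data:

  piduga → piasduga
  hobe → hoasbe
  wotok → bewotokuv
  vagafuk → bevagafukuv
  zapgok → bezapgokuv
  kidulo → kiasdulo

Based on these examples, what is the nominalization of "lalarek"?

kidulo and zapgok both have last vowel 'o' yet inflect differently (kiasdulo, bezapgokuv), so the last vowel is not what conditions the rule; whether the stem ends in a vowel or a consonant is.
"lalarek" ends in a consonant. The stems ending in a consonant (zapgok → bezapgokuv, vagafuk → bevagafukuv, wotok → bewotokuv) add be- … -uv around the stem.
The other pattern: stems ending in a vowel insert -as- after the first vowel.
So lalarek → belalarekuv.

belalarekuv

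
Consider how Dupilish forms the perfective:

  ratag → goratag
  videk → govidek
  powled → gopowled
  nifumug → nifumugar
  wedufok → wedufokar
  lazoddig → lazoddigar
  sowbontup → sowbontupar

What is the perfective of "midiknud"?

midiknudar

ratag and nifumug both end in -g yet inflect differently (goratag, nifumugar), so the final letter is not what conditions the rule; the number of vowels is.
"midiknud" has 3 vowels. The stems with 3 vowels (nifumug → nifumugar, wedufok → wedufokar, lazoddig → lazoddigar) add -ar.
The other pattern: stems with 2 vowels add the prefix go-.
So midiknud → midiknudar.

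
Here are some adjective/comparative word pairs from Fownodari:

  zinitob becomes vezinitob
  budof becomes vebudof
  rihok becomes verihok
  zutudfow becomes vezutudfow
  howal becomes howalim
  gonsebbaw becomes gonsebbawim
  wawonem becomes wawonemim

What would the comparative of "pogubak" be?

zutudfow and gonsebbaw both end in -w yet inflect differently (vezutudfow, gonsebbawim), so the final letter is not what conditions the rule; the last vowel is.
"pogubak" has last vowel 'a'. The stems whose last vowel is 'a' (howal → howalim, gonsebbaw → gonsebbawim) add -im.
The other pattern: stems whose last vowel is 'o' add the prefix ve-.
So pogubak → pogubakim.

pogubakim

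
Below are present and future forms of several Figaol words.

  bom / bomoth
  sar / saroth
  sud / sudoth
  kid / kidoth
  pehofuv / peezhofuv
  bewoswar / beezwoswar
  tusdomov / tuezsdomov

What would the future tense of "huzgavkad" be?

"huzgavkad" has 3 vowels. The stems with 3 vowels (pehofuv → peezhofuv, bewoswar → beezwoswar, tusdomov → tuezsdomov) insert -ez- after the first vowel.
The other pattern: stems with 1 vowel add -oth.
So huzgavkad → huezzgavkad.

huezzgavkad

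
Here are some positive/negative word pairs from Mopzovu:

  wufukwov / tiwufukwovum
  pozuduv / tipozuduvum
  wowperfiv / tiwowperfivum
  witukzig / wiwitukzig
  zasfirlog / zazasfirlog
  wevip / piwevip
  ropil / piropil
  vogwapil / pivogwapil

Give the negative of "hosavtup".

wowperfiv and witukzig both have last vowel 'i' yet inflect differently (tiwowperfivum, wiwitukzig), so the last vowel is not what conditions the rule; the final letter is.
"hosavtup" ends in -p. The one such stem in the data (wevip → piwevip) adds the prefix pi-, so the same rule applies.
The other patterns: stems ending in -v add ti- … -um around the stem; stems ending in -g repeat the first consonant+vowel as a prefix.
So hosavtup → pihosavtup.

pihosavtup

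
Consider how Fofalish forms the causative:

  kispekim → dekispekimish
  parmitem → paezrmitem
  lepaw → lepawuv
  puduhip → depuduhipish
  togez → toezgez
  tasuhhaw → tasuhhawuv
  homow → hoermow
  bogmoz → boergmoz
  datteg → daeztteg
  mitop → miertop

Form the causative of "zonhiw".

dezonhiwish

togez and bogmoz both end in -z yet inflect differently (toezgez, boergmoz), so the final letter is not what conditions the rule; the last vowel is.
"zonhiw" has last vowel 'i'. The stems whose last vowel is 'i' (puduhip → depuduhipish, kispekim → dekispekimish) add de- … -ish around the stem.
The other patterns: stems whose last vowel is 'e' insert -ez- after the first vowel; stems whose last vowel is 'o' insert -er- after the first vowel; stems whose last vowel is 'a' add -uv.
So zonhiw → dezonhiwish.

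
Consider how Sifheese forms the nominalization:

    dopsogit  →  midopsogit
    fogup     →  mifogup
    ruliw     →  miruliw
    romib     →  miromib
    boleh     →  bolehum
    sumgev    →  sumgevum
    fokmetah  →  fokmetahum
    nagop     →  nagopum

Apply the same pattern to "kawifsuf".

mikawifsuf

fogup and nagop both end in -p yet inflect differently (mifogup, nagopum), so the final letter is not what conditions the rule; the last vowel is.
"kawifsuf" has last vowel 'u'. The one such stem in the data (fogup → mifogup) adds the prefix mi-, so the same rule applies.
The other pattern: stems whose last vowel is 'a', 'e' or 'o' add -um.
So kawifsuf → mikawifsuf.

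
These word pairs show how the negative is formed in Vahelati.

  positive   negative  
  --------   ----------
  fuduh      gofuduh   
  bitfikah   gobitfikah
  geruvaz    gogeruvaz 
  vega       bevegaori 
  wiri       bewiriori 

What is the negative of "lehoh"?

"lehoh" ends in a consonant. The stems ending in a consonant (fuduh → gofuduh, bitfikah → gobitfikah, geruvaz → gogeruvaz) add the prefix go-.
So lehoh → golehoh.

golehoh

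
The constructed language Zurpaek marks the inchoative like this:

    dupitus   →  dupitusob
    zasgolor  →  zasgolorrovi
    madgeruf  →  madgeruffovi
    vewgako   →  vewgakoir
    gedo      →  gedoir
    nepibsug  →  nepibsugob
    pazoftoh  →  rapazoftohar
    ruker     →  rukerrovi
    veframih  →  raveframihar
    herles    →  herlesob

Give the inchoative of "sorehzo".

sorehzoir

gedo and pazoftoh both have last vowel 'o' yet inflect differently (gedoir, rapazoftohar), so the last vowel is not what conditions the rule; the final letter is.
"sorehzo" ends in -o. The stems ending in -o (gedo → gedoir, vewgako → vewgakoir) add -ir.
The other patterns: stems ending in -g or -s add -ob; stems ending in -h add ra- … -ar around the stem; stems ending in -f or -r double the final consonant and add -ovi.
So sorehzo → sorehzoir.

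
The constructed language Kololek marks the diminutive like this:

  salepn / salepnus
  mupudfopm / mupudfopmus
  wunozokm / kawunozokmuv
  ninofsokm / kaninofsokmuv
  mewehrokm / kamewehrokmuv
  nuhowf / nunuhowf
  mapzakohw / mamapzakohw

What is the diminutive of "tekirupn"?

tekirupnus

mupudfopm and wunozokm both end in -m yet inflect differently (mupudfopmus, kawunozokmuv), so the final letter is not what conditions the rule; the second-to-last letter is.
"tekirupn" has second-to-last letter 'p'. The stems whose second-to-last letter is 'p' (salepn → salepnus, mupudfopm → mupudfopmus) add -us.
The other patterns: stems whose second-to-last letter is 'k' add ka- … -uv around the stem; stems whose second-to-last letter is 'h' or 'w' repeat the first consonant+vowel as a prefix.
So tekirupn → tekirupnus.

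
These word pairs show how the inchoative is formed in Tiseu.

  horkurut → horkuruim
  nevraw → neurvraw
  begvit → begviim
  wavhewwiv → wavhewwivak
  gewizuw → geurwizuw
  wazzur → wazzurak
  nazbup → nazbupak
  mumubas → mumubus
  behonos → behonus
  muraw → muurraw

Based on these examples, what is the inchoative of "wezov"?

"wezov" ends in -v. The one such stem in the data (wavhewwiv → wavhewwivak) adds -ak, so the same rule applies.
The other patterns: stems ending in -s change the last vowel to 'u'; stems ending in -t drop the final letter and add -im; stems ending in -w insert -ur- after the first vowel.
So wezov → wezovak.

wezovak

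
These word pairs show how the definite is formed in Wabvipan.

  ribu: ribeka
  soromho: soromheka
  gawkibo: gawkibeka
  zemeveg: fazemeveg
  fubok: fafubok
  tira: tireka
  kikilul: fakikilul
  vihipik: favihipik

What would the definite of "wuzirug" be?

fawuzirug

kikilul and ribu both have last vowel 'u' yet inflect differently (fakikilul, ribeka), so the last vowel is not what conditions the rule; whether the stem ends in a vowel or a consonant is.
"wuzirug" ends in a consonant. The stems ending in a consonant (zemeveg → fazemeveg, vihipik → favihipik, kikilul → fakikilul) add the prefix fa-.
So wuzirug → fawuzirug.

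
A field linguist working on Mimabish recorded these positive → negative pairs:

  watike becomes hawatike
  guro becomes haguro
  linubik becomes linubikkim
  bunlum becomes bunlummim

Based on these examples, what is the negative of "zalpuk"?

zalpukkim

watike and linubik both have 3 vowels yet inflect differently (hawatike, linubikkim), so the number of vowels is not what conditions the rule; whether the stem ends in a vowel or a consonant is.
"zalpuk" ends in a consonant. The stems ending in a consonant (linubik → linubikkim, bunlum → bunlummim) double the final consonant and add -im.
So zalpuk → zalpukkim.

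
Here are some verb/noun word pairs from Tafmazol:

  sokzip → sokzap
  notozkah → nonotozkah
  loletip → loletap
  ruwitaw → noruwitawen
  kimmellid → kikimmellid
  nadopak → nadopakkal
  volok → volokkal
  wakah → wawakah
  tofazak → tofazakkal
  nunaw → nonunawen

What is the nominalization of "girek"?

girekkal

tofazak and ruwitaw both have last vowel 'a' yet inflect differently (tofazakkal, noruwitawen), so the last vowel is not what conditions the rule; the final letter is.
"girek" ends in -k. The stems ending in -k (tofazak → tofazakkal, volok → volokkal, nadopak → nadopakkal) double the final consonant and add -al.
So girek → girekkal.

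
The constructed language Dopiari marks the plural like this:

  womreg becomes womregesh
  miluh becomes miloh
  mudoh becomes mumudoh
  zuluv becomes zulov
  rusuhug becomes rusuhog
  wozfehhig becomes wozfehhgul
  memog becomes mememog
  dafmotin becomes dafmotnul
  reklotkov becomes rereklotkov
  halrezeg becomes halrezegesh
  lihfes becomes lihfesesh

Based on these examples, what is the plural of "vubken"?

vubkenesh

rusuhug and halrezeg both end in -g yet inflect differently (rusuhog, halrezegesh), so the final letter is not what conditions the rule; the last vowel is.
"vubken" has last vowel 'e'. The stems whose last vowel is 'e' (halrezeg → halrezegesh, womreg → womregesh, lihfes → lihfesesh) add -esh.
The other patterns: stems whose last vowel is 'u' change the last vowel to 'o'; stems whose last vowel is 'o' repeat the first consonant+vowel as a prefix; stems whose last vowel is 'i' delete the last vowel and add -ul.
So vubken → vubkenesh.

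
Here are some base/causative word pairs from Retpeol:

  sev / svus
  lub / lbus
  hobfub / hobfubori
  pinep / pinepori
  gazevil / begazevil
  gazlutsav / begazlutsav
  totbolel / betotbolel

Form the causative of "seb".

sbus

"seb" has 1 vowel. The stems with 1 vowel (sev → svus, lub → lbus) delete the last vowel and add -us.
So seb → sbus.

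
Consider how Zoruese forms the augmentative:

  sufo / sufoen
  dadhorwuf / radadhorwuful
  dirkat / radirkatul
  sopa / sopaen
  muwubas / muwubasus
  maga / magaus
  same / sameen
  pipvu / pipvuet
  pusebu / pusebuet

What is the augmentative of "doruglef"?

radorugleful

maga and sopa both end in -a yet inflect differently (magaus, sopaen), so the final letter is not what conditions the rule; the first letter is.
"doruglef" begins with d-. The stems beginning with d- (dadhorwuf → radadhorwuful, dirkat → radirkatul) add ra- … -ul around the stem.
So doruglef → radorugleful.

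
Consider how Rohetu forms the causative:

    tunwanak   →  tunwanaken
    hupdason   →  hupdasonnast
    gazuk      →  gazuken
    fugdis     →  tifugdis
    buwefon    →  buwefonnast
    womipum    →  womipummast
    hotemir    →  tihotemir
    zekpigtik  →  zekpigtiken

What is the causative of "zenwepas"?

tizenwepas

"zenwepas" ends in -s. The one such stem in the data (fugdis → tifugdis) adds the prefix ti-, so the same rule applies.
So zenwepas → tizenwepas.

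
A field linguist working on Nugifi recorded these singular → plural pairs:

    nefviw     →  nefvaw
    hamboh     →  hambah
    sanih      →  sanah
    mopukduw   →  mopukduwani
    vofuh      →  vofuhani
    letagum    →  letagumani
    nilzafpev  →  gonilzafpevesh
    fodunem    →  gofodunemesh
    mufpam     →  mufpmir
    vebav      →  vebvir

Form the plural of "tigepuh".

tigepuhani

nefviw and mopukduw both end in -w yet inflect differently (nefvaw, mopukduwani), so the final letter is not what conditions the rule; the last vowel is.
"tigepuh" has last vowel 'u'. The stems whose last vowel is 'u' (mopukduw → mopukduwani, vofuh → vofuhani, letagum → letagumani) add -ani.
The other patterns: stems whose last vowel is 'i' or 'o' change the last vowel to 'a'; stems whose last vowel is 'e' add go- … -esh around the stem; stems whose last vowel is 'a' delete the last vowel and add -ir.
So tigepuh → tigepuhani.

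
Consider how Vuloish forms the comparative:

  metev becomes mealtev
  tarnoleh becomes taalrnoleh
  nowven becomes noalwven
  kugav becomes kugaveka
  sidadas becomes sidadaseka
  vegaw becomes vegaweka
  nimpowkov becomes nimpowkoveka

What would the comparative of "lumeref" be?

"lumeref" has last vowel 'e'. The stems whose last vowel is 'e' (metev → mealtev, tarnoleh → taalrnoleh, nowven → noalwven) insert -al- after the first vowel.
The other pattern: stems whose last vowel is 'a' or 'o' add -eka.
So lumeref → lualmeref.

lualmeref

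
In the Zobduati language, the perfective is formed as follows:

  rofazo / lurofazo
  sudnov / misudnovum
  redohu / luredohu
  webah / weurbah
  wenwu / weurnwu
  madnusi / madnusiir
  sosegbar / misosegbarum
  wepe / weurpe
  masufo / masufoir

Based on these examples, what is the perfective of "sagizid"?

masufo and rofazo both end in -o yet inflect differently (masufoir, lurofazo), so the final letter is not what conditions the rule; the first letter is.
"sagizid" begins with s-. The stems beginning with s- (sudnov → misudnovum, sosegbar → misosegbarum) add mi- … -um around the stem.
So sagizid → misagizidum.

misagizidum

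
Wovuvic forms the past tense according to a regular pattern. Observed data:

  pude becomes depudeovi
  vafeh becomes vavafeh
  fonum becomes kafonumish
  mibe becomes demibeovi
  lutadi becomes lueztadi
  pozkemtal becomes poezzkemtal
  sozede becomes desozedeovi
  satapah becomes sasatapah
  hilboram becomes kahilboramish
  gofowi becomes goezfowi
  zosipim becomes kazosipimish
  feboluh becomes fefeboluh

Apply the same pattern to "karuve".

fonum and feboluh both have last vowel 'u' yet inflect differently (kafonumish, fefeboluh), so the last vowel is not what conditions the rule; the final letter is.
"karuve" ends in -e. The stems ending in -e (sozede → desozedeovi, mibe → demibeovi, pude → depudeovi) add de- … -ovi around the stem.
So karuve → dekaruveovi.

dekaruveovi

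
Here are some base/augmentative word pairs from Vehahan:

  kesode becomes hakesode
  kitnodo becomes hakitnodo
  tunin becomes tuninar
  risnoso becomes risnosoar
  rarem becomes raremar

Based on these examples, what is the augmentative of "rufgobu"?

kitnodo and risnoso both end in -o yet inflect differently (hakitnodo, risnosoar), so the final letter is not what conditions the rule; the first letter is.
"rufgobu" begins with r-. The stems beginning with r- (risnoso → risnosoar, rarem → raremar) add -ar.
The other pattern: stems beginning with k- add the prefix ha-.
So rufgobu → rufgobuar.

rufgobuar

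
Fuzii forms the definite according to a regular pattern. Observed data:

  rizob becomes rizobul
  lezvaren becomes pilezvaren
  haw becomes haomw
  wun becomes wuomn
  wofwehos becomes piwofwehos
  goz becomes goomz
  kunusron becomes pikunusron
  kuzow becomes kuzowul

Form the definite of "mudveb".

haw and kuzow both end in -w yet inflect differently (haomw, kuzowul), so the final letter is not what conditions the rule; the number of vowels is.
"mudveb" has 2 vowels. The stems with 2 vowels (kuzow → kuzowul, rizob → rizobul) add -ul.
So mudveb → mudvebul.

mudvebul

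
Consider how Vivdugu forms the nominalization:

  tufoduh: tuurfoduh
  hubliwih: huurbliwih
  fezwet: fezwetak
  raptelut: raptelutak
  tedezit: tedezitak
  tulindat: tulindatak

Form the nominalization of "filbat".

tufoduh and raptelut both have last vowel 'u' yet inflect differently (tuurfoduh, raptelutak), so the last vowel is not what conditions the rule; the final letter is.
"filbat" ends in -t. The stems ending in -t (fezwet → fezwetak, raptelut → raptelutak, tedezit → tedezitak) add -ak.
The other pattern: stems ending in -h insert -ur- after the first vowel.
So filbat → filbatak.

filbatak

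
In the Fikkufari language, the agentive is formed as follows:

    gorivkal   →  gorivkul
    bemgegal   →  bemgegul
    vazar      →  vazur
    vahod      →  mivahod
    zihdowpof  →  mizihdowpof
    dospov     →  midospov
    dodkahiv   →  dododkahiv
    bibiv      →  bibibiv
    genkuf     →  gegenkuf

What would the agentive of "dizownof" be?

dospov and dodkahiv both end in -v yet inflect differently (midospov, dododkahiv), so the final letter is not what conditions the rule; the last vowel is.
"dizownof" has last vowel 'o'. The stems whose last vowel is 'o' (vahod → mivahod, zihdowpof → mizihdowpof, dospov → midospov) add the prefix mi-.
The other patterns: stems whose last vowel is 'a' change the last vowel to 'u'; stems whose last vowel is 'i' or 'u' repeat the first consonant+vowel as a prefix.
So dizownof → midizownof.

midizownof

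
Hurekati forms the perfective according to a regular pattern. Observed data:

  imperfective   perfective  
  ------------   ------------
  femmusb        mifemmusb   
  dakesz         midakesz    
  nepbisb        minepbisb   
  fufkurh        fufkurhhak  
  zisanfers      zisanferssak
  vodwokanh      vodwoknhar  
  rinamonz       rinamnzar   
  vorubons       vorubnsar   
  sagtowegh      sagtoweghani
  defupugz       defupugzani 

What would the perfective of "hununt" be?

hunntar

fufkurh and vodwokanh both end in -h yet inflect differently (fufkurhhak, vodwoknhar), so the final letter is not what conditions the rule; the second-to-last letter is.
"hununt" has second-to-last letter 'n'. The stems whose second-to-last letter is 'n' (vodwokanh → vodwoknhar, rinamonz → rinamnzar, vorubons → vorubnsar) delete the last vowel and add -ar.
So hununt → hunntar.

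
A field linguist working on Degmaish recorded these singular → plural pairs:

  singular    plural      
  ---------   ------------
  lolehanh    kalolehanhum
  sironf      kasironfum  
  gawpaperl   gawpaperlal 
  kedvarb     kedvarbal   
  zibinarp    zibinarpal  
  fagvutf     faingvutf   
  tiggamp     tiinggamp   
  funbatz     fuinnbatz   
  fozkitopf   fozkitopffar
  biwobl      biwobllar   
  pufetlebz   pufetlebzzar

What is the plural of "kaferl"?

sironf and fagvutf both end in -f yet inflect differently (kasironfum, faingvutf), so the final letter is not what conditions the rule; the second-to-last letter is.
"kaferl" has second-to-last letter 'r'. The stems whose second-to-last letter is 'r' (gawpaperl → gawpaperlal, kedvarb → kedvarbal, zibinarp → zibinarpal) add -al.
So kaferl → kaferlal.

kaferlal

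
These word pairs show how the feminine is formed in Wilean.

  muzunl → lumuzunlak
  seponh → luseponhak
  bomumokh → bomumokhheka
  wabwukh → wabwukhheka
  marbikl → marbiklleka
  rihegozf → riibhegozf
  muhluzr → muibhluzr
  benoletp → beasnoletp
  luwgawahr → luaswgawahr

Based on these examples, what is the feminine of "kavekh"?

kavekhheka

"kavekh" has second-to-last letter 'k'. The stems whose second-to-last letter is 'k' (bomumokh → bomumokhheka, wabwukh → wabwukhheka, marbikl → marbiklleka) double the final consonant and add -eka.
The other patterns: stems whose second-to-last letter is 'n' add lu- … -ak around the stem; stems whose second-to-last letter is 'z' insert -ib- after the first vowel; stems whose second-to-last letter is 'h' or 't' insert -as- after the first vowel.
So kavekh → kavekhheka.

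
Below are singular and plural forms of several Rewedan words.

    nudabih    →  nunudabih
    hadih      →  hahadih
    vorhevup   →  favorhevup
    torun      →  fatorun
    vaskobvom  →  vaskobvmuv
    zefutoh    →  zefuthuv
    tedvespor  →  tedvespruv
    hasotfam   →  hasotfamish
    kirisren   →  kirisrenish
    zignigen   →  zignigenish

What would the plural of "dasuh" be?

nudabih and zefutoh both end in -h yet inflect differently (nunudabih, zefuthuv), so the final letter is not what conditions the rule; the last vowel is.
"dasuh" has last vowel 'u'. The stems whose last vowel is 'u' (vorhevup → favorhevup, torun → fatorun) add the prefix fa-.
So dasuh → fadasuh.

fadasuh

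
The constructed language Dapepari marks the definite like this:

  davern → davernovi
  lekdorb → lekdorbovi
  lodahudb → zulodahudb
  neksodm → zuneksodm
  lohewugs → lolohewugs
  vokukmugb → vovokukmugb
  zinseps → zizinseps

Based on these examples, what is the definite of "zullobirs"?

zullobirsovi

"zullobirs" has second-to-last letter 'r'. The stems whose second-to-last letter is 'r' (davern → davernovi, lekdorb → lekdorbovi) add -ovi.
The other patterns: stems whose second-to-last letter is 'd' add the prefix zu-; stems whose second-to-last letter is 'g' or 'p' repeat the first consonant+vowel as a prefix.
So zullobirs → zullobirsovi.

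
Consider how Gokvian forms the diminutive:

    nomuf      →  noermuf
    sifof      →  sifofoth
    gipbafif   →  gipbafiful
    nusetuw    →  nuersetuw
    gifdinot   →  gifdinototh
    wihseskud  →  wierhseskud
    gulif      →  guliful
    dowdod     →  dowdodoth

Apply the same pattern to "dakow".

dakowoth

wihseskud and dowdod both end in -d yet inflect differently (wierhseskud, dowdodoth), so the final letter is not what conditions the rule; the last vowel is.
"dakow" has last vowel 'o'. The stems whose last vowel is 'o' (gifdinot → gifdinototh, dowdod → dowdodoth, sifof → sifofoth) add -oth.
The other patterns: stems whose last vowel is 'u' insert -er- after the first vowel; stems whose last vowel is 'i' add -ul.
So dakow → dakowoth.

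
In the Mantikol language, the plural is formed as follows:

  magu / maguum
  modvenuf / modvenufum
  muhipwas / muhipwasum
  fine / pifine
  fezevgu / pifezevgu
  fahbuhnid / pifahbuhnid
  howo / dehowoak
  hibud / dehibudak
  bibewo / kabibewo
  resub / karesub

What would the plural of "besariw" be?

kabesariw

"besariw" begins with b-. The one such stem in the data (bibewo → kabibewo) adds the prefix ka-, so the same rule applies.
The other patterns: stems beginning with m- add -um; stems beginning with f- add the prefix pi-; stems beginning with h- add de- … -ak around the stem.
So besariw → kabesariw.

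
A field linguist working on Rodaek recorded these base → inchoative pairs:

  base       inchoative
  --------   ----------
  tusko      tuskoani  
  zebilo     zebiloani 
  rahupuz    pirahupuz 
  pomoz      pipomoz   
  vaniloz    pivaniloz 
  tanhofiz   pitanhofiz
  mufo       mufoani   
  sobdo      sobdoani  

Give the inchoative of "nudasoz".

pinudasoz

pomoz and zebilo both have last vowel 'o' yet inflect differently (pipomoz, zebiloani), so the last vowel is not what conditions the rule; the final letter is.
"nudasoz" ends in -z. The stems ending in -z (tanhofiz → pitanhofiz, pomoz → pipomoz, rahupuz → pirahupuz) add the prefix pi-.
So nudasoz → pinudasoz.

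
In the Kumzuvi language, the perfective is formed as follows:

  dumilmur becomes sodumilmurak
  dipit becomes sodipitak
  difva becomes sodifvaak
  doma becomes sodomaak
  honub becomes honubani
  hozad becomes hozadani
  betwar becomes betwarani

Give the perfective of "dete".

sodeteak

dumilmur and betwar both end in -r yet inflect differently (sodumilmurak, betwarani), so the final letter is not what conditions the rule; the first letter is.
"dete" begins with d-. The stems beginning with d- (difva → sodifvaak, dumilmur → sodumilmurak, doma → sodomaak) add so- … -ak around the stem.
So dete → sodeteak.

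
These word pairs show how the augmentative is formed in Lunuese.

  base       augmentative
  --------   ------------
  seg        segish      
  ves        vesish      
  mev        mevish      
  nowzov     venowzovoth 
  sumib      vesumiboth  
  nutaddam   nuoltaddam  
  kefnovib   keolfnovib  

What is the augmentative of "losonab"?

loolsonab

mev and nowzov both end in -v yet inflect differently (mevish, venowzovoth), so the final letter is not what conditions the rule; the number of vowels is.
"losonab" has 3 vowels. The stems with 3 vowels (nutaddam → nuoltaddam, kefnovib → keolfnovib) insert -ol- after the first vowel.
So losonab → loolsonab.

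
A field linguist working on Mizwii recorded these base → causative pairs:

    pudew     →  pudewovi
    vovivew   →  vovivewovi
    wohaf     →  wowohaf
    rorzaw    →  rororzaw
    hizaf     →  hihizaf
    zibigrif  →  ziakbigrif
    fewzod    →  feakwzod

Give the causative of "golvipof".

"golvipof" has last vowel 'o'. The one such stem in the data (fewzod → feakwzod) inserts -ak- after the first vowel (as does zibigrif), so the same rule applies.
So golvipof → goaklvipof.

goaklvipof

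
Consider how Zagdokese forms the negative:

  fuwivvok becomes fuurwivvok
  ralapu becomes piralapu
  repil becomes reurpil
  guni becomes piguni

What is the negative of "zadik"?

guni and repil both have last vowel 'i' yet inflect differently (piguni, reurpil), so the last vowel is not what conditions the rule; whether the stem ends in a vowel or a consonant is.
"zadik" ends in a consonant. The stems ending in a consonant (repil → reurpil, fuwivvok → fuurwivvok) insert -ur- after the first vowel.
The other pattern: stems ending in a vowel add the prefix pi-.
So zadik → zaurdik.

zaurdik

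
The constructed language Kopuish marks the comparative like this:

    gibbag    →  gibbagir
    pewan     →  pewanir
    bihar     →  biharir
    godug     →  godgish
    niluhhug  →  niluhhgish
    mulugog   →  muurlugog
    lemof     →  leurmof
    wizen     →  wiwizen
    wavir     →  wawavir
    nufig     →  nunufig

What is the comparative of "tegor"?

teurgor

"tegor" has last vowel 'o'. The stems whose last vowel is 'o' (mulugog → muurlugog, lemof → leurmof) insert -ur- after the first vowel.
So tegor → teurgor.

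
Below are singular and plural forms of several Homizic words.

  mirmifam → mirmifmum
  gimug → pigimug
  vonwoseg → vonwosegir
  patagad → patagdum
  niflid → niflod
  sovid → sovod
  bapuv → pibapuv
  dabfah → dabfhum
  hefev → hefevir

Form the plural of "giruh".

pigiruh

vonwoseg and gimug both end in -g yet inflect differently (vonwosegir, pigimug), so the final letter is not what conditions the rule; the last vowel is.
"giruh" has last vowel 'u'. The stems whose last vowel is 'u' (gimug → pigimug, bapuv → pibapuv) add the prefix pi-.
So giruh → pigiruh.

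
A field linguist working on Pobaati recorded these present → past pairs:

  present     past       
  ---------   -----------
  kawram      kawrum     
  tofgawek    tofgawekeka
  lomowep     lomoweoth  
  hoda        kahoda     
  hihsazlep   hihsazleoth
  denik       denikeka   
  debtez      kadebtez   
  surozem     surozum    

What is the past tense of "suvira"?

kasuvira

tofgawek and surozem both have last vowel 'e' yet inflect differently (tofgawekeka, surozum), so the last vowel is not what conditions the rule; the final letter is.
"suvira" ends in -a. The one such stem in the data (hoda → kahoda) adds the prefix ka-, so the same rule applies.
The other patterns: stems ending in -k add -eka; stems ending in -m change the last vowel to 'u'; stems ending in -p drop the final letter and add -oth.
So suvira → kasuvira.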